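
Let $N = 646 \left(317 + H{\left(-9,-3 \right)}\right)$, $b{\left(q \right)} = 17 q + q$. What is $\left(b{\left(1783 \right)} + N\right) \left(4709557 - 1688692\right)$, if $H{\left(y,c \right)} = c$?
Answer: $709715981370$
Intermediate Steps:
$b{\left(q \right)} = 18 q$
$N = 202844$ ($N = 646 \left(317 - 3\right) = 646 \cdot 314 = 202844$)
$\left(b{\left(1783 \right)} + N\right) \left(4709557 - 1688692\right) = \left(18 \cdot 1783 + 202844\right) \left(4709557 - 1688692\right) = \left(32094 + 202844\right) 3020865 = 234938 \cdot 3020865 = 709715981370$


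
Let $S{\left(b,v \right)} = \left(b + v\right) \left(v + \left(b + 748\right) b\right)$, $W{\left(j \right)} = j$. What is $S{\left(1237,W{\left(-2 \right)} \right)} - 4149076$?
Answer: $3028323029$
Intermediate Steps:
$S{\left(b,v \right)} = \left(b + v\right) \left(v + b \left(748 + b\right)\right)$ ($S{\left(b,v \right)} = \left(b + v\right) \left(v + \left(748 + b\right) b\right) = \left(b + v\right) \left(v + b \left(748 + b\right)\right)$)
$S{\left(1237,W{\left(-2 \right)} \right)} - 4149076 = \left(1237^{3} + \left(-2\right)^{2} + 748 \cdot 1237^{2} - 2 \cdot 1237^{2} + 749 \cdot 1237 \left(-2\right)\right) - 4149076 = \left(1892819053 + 4 + 748 \cdot 1530169 - 3060338 - 1853026\right) - 4149076 = \left(1892819053 + 4 + 1144566412 - 3060338 - 1853026\right) - 4149076 = 3032472105 - 4149076 = 3028323029$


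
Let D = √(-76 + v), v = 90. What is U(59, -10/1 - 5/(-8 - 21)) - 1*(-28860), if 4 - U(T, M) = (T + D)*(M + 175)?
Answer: 554446/29 - 4790*√14/29 ≈ 18501.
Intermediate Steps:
D = √14 (D = √(-76 + 90) = √14 ≈ 3.7417)
U(T, M) = 4 - (175 + M)*(T + √14) (U(T, M) = 4 - (T + √14)*(M + 175) = 4 - (T + √14)*(175 + M) = 4 - (175 + M)*(T + √14))
U(59, -10/1 - 5/(-8 - 21)) - 1*(-28860) = (4 - 175*59 - 175*√14 - 1*(-10/1 - 5/(-8 - 21))*59 - (-10/1 - 5/(-8 - 21))*√14) - 1*(-28860) = (4 - 10325 - 175*√14 - 1*(-10*1 - 5/(-29))*59 - (-10*1 - 5/(-29))*√14) + 28860 = (4 - 10325 - 175*√14 - 1*(-10 - 5*(-1/29))*59 - (-10 - 5*(-1/29))*√14) + 28860 = (4 - 10325 - 175*√14 - 1*(-10 + 5/29)*59 - (-10 + 5/29)*√14) + 28860 = (4 - 10325 - 175*√14 - 1*(-285/29)*59 - 1*(-285/29)*√14) + 28860 = (4 - 10325 - 175*√14 + 16815/29 + 285*√14/29) + 28860 = (-282494/29 - 4790*√14/29) + 28860 = 554446/29 - 4790*√14/29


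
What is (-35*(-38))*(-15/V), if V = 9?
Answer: -6650/3 ≈ -2216.7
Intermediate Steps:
(-35*(-38))*(-15/V) = (-35*(-38))*(-15/9) = 1330*(-15*⅑) = 1330*(-5/3) = -6650/3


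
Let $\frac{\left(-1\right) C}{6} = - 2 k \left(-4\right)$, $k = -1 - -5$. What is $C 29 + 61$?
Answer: $-5507$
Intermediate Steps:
$k = 4$ ($k = -1 + 5 = 4$)
$C = -192$ ($C = - 6 \left(-2\right) 4 \left(-4\right) = - 6 \left(\left(-8\right) \left(-4\right)\right) = \left(-6\right) 32 = -192$)
$C 29 + 61 = \left(-192\right) 29 + 61 = -5568 + 61 = -5507$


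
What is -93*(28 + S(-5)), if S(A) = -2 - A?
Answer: -2883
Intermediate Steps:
-93*(28 + S(-5)) = -93*(28 + (-2 - 1*(-5))) = -93*(28 + (-2 + 5)) = -93*(28 + 3) = -93*31 = -2883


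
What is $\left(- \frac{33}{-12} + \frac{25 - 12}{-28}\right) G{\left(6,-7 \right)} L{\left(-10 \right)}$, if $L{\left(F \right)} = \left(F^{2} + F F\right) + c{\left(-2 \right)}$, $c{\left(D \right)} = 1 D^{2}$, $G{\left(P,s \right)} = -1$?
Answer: $- \frac{3264}{7} \approx -466.29$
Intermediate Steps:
$c{\left(D \right)} = D^{2}$
$L{\left(F \right)} = 4 + 2 F^{2}$ ($L{\left(F \right)} = \left(F^{2} + F F\right) + \left(-2\right)^{2} = \left(F^{2} + F^{2}\right) + 4 = 2 F^{2} + 4 = 4 + 2 F^{2}$)
$\left(- \frac{33}{-12} + \frac{25 - 12}{-28}\right) G{\left(6,-7 \right)} L{\left(-10 \right)} = \left(- \frac{33}{-12} + \frac{25 - 12}{-28}\right) \left(-1\right) \left(4 + 2 \left(-10\right)^{2}\right) = \left(\left(-33\right) \left(- \frac{1}{12}\right) + \left(25 - 12\right) \left(- \frac{1}{28}\right)\right) \left(-1\right) \left(4 + 2 \cdot 100\right) = \left(\frac{11}{4} + 13 \left(- \frac{1}{28}\right)\right) \left(-1\right) \left(4 + 200\right) = \left(\frac{11}{4} - \frac{13}{28}\right) \left(-1\right) 204 = \frac{16}{7} \left(-1\right) 204 = \left(- \frac{16}{7}\right) 204 = - \frac{3264}{7}$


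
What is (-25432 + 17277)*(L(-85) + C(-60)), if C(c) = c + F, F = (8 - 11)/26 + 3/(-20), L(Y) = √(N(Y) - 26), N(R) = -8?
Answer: 25556139/52 - 8155*I*√34 ≈ 4.9146e+5 - 47551.0*I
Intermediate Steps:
L(Y) = I*√34 (L(Y) = √(-8 - 26) = √(-34) = I*√34)
F = -69/260 (F = -3*1/26 + 3*(-1/20) = -3/26 - 3/20 = -69/260 ≈ -0.26538)
C(c) = -69/260 + c (C(c) = c - 69/260 = -69/260 + c)
(-25432 + 17277)*(L(-85) + C(-60)) = (-25432 + 17277)*(I*√34 + (-69/260 - 60)) = -8155*(I*√34 - 15669/260) = -8155*(-15669/260 + I*√34) = 25556139/52 - 8155*I*√34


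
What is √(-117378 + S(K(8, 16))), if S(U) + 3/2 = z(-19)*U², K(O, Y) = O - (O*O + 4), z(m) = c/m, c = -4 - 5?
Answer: I*√167033598/38 ≈ 340.11*I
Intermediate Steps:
c = -9
z(m) = -9/m
K(O, Y) = -4 + O - O² (K(O, Y) = O - (O² + 4) = O - (4 + O²) = O + (-4 - O²) = -4 + O - O²)
S(U) = -3/2 + 9*U²/19 (S(U) = -3/2 + (-9/(-19))*U² = -3/2 + (-9*(-1/19))*U² = -3/2 + 9*U²/19)
√(-117378 + S(K(8, 16))) = √(-117378 + (-3/2 + 9*(-4 + 8 - 1*8²)²/19)) = √(-117378 + (-3/2 + 9*(-4 + 8 - 1*64)²/19)) = √(-117378 + (-3/2 + 9*(-4 + 8 - 64)²/19)) = √(-117378 + (-3/2 + (9/19)*(-60)²)) = √(-117378 + (-3/2 + (9/19)*3600)) = √(-117378 + (-3/2 + 32400/19)) = √(-117378 + 64743/38) = √(-4395621/38) = I*√167033598/38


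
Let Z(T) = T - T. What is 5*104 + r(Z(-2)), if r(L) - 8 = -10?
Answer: 518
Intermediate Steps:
Z(T) = 0
r(L) = -2 (r(L) = 8 - 10 = -2)
5*104 + r(Z(-2)) = 5*104 - 2 = 520 - 2 = 518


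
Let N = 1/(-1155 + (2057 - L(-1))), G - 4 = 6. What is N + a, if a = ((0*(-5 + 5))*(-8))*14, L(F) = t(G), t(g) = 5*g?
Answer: 1/852 ≈ 0.0011737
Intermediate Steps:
G = 10 (G = 4 + 6 = 10)
L(F) = 50 (L(F) = 5*10 = 50)
N = 1/852 (N = 1/(-1155 + (2057 - 1*50)) = 1/(-1155 + (2057 - 50)) = 1/(-1155 + 2007) = 1/852 ≈ 0.0011737)
a = 0 (a = ((0*0)*(-8))*14 = (0*(-8))*14 = 0*14 = 0)
N + a = 1/852 + 0 = 1/852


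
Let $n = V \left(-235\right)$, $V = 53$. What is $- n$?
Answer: $12455$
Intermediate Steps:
$n = -12455$ ($n = 53 \left(-235\right) = -12455$)
$- n = \left(-1\right) \left(-12455\right) = 12455$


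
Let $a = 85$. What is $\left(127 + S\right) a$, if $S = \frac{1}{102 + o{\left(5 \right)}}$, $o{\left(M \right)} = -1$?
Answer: $\frac{1090380}{101} \approx 10796.0$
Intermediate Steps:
$S = \frac{1}{101}$ ($S = \frac{1}{102 - 1} = \frac{1}{101} \approx 0.009901$)
$\left(127 + S\right) a = \left(127 + \frac{1}{101}\right) 85 = \frac{12828}{101} \cdot 85 = \frac{1090380}{101}$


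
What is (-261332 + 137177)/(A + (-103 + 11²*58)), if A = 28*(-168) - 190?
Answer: -124155/2021 ≈ -61.432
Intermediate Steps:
A = -4894 (A = -4704 - 190 = -4894)
(-261332 + 137177)/(A + (-103 + 11²*58)) = (-261332 + 137177)/(-4894 + (-103 + 11²*58)) = -124155/(-4894 + (-103 + 121*58)) = -124155/(-4894 + (-103 + 7018)) = -124155/(-4894 + 6915) = -124155/2021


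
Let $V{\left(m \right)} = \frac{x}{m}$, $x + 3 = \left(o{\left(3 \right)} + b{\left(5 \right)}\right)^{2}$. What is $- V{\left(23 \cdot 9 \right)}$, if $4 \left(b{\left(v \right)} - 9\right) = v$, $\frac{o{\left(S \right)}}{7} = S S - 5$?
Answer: $- \frac{7787}{1104} \approx -7.0534$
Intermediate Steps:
$o{\left(S \right)} = -35 + 7 S^{2}$ ($o{\left(S \right)} = 7 \left(S S - 5\right) = 7 \left(S^{2} - 5\right) = 7 \left(-5 + S^{2}\right) = -35 + 7 S^{2}$)
$b{\left(v \right)} = 9 + \frac{v}{4}$
$x = \frac{23361}{16}$ ($x = -3 + \left(\left(-35 + 7 \cdot 3^{2}\right) + \left(9 + \frac{1}{4} \cdot 5\right)\right)^{2} = -3 + \left(\left(-35 + 7 \cdot 9\right) + \left(9 + \frac{5}{4}\right)\right)^{2} = -3 + \left(\left(-35 + 63\right) + \frac{41}{4}\right)^{2} = -3 + \left(28 + \frac{41}{4}\right)^{2} = -3 + \left(\frac{153}{4}\right)^{2} = -3 + \frac{23409}{16} = \frac{23361}{16} \approx 1460.1$)
$V{\left(m \right)} = \frac{23361}{16 m}$
$- V{\left(23 \cdot 9 \right)} = - \frac{23361}{16 \cdot 23 \cdot 9} = - \frac{23361}{16 \cdot 207} = \left(-1\right) \frac{7787}{1104} = - \frac{7787}{1104}$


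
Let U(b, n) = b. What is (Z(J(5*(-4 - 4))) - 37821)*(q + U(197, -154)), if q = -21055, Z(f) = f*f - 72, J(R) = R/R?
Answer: 790351336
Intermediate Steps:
J(R) = 1
Z(f) = -72 + f**2 (Z(f) = f**2 - 72 = -72 + f**2)
(Z(J(5*(-4 - 4))) - 37821)*(q + U(197, -154)) = ((-72 + 1**2) - 37821)*(-21055 + 197) = ((-72 + 1) - 37821)*(-20858) = (-71 - 37821)*(-20858) = -37892*(-20858) = 790351336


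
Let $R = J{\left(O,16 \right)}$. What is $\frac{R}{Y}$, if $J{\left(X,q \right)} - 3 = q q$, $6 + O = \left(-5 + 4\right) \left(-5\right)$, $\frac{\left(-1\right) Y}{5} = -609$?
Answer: $\frac{37}{435} \approx 0.085057$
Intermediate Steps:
$Y = 3045$ ($Y = \left(-5\right) \left(-609\right) = 3045$)
$O = -1$ ($O = -6 + \left(-5 + 4\right) \left(-5\right) = -6 - -5 = -6 + 5 = -1$)
$J{\left(X,q \right)} = 3 + q^{2}$ ($J{\left(X,q \right)} = 3 + q q = 3 + q^{2}$)
$R = 259$ ($R = 3 + 16^{2} = 3 + 256 = 259$)
$\frac{R}{Y} = \frac{259}{3045} = 259 \cdot \frac{1}{3045} = \frac{37}{435}$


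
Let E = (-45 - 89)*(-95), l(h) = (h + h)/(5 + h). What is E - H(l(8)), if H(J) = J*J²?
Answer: 27963714/2197 ≈ 12728.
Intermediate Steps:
l(h) = 2*h/(5 + h) (l(h) = (2*h)/(5 + h) = 2*h/(5 + h))
E = 12730 (E = -134*(-95) = 12730)
H(J) = J³
E - H(l(8)) = 12730 - (2*8/(5 + 8))³ = 12730 - (2*8/13)³ = 12730 - (2*8*(1/13))³ = 12730 - (16/13)³ = 12730 - 1*4096/2197 = 12730 - 4096/2197 = 27963714/2197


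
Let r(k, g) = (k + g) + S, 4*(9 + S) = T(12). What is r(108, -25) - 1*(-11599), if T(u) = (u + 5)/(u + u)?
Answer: 1120625/96 ≈ 11673.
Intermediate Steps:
T(u) = (5 + u)/(2*u) (T(u) = (5 + u)/((2*u)) = (5 + u)*(1/(2*u)) = (5 + u)/(2*u))
S = -847/96 (S = -9 + ((1/2)*(5 + 12)/12)/4 = -9 + ((1/2)*(1/12)*17)/4 = -9 + (1/4)*(17/24) = -9 + 17/96 = -847/96 ≈ -8.8229)
r(k, g) = -847/96 + g + k (r(k, g) = (k + g) - 847/96 = (g + k) - 847/96 = -847/96 + g + k)
r(108, -25) - 1*(-11599) = (-847/96 - 25 + 108) - 1*(-11599) = 7121/96 + 11599 = 1120625/96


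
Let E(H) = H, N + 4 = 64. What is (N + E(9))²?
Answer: 4761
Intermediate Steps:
N = 60 (N = -4 + 64 = 60)
(N + E(9))² = (60 + 9)² = 69² = 4761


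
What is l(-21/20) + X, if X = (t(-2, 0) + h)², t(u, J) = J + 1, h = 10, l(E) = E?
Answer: 2399/20 ≈ 119.95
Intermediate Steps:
t(u, J) = 1 + J
X = 121 (X = ((1 + 0) + 10)² = (1 + 10)² = 11² = 121)
l(-21/20) + X = -21/20 + 121 = 2399/20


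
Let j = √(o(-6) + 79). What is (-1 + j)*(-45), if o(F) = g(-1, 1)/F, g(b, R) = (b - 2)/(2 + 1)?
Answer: 45 - 75*√114/2 ≈ -355.39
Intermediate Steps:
g(b, R) = -⅔ + b/3 (g(b, R) = (-2 + b)/3 = (-2 + b)*(⅓) = -⅔ + b/3)
o(F) = -1/F (o(F) = (-⅔ + (⅓)*(-1))/F = (-⅔ - ⅓)/F = -1/F)
j = 5*√114/6 (j = √(-1/(-6) + 79) = √(-1*(-⅙) + 79) = √(⅙ + 79) = √(475/6) = 5*√114/6 ≈ 8.8976)
(-1 + j)*(-45) = (-1 + 5*√114/6)*(-45) = 45 - 75*√114/2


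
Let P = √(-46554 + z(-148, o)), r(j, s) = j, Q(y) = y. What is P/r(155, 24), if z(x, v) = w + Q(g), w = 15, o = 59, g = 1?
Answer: I*√46538/155 ≈ 1.3918*I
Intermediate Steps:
z(x, v) = 16 (z(x, v) = 15 + 1 = 16)
P = I*√46538 (P = √(-46554 + 16) = √(-46538) = I*√46538 ≈ 215.73*I)
P/r(155, 24) = (I*√46538)/155 = (I*√46538)*(1/155) = I*√46538/155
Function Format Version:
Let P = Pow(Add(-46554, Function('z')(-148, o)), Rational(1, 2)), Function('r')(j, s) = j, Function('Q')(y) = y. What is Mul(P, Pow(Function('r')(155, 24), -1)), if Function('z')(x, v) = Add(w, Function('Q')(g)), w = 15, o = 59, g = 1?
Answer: Mul(Rational(1, 155), I, Pow(46538, Rational(1, 2))) ≈ Mul(1.3918, I)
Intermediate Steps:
Function('z')(x, v) = 16 (Function('z')(x, v) = Add(15, 1) = 16)
P = Mul(I, Pow(46538, Rational(1, 2))) (P = Pow(Add(-46554, 16), Rational(1, 2)) = Pow(-46538, Rational(1, 2)) = Mul(I, Pow(46538, Rational(1, 2))) ≈ Mul(215.73, I))
Mul(P, Pow(Function('r')(155, 24), -1)) = Mul(Mul(I, Pow(46538, Rational(1, 2))), Pow(155, -1)) = Mul(Mul(I, Pow(46538, Rational(1, 2))), Rational(1, 155)) = Mul(Rational(1, 155), I, Pow(46538, Rational(1, 2)))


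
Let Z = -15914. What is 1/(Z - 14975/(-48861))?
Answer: -48861/777558979 ≈ -6.2839e-5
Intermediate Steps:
1/(Z - 14975/(-48861)) = 1/(-15914 - 14975/(-48861)) = 1/(-15914 - 14975*(-1/48861)) = 1/(-15914 + 14975/48861) = 1/(-777558979/48861) = -48861/777558979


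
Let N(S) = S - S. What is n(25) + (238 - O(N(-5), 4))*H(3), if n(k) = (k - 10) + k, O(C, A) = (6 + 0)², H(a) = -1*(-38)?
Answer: 7716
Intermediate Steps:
N(S) = 0
H(a) = 38
O(C, A) = 36 (O(C, A) = 6² = 36)
n(k) = -10 + 2*k (n(k) = (-10 + k) + k = -10 + 2*k)
n(25) + (238 - O(N(-5), 4))*H(3) = (-10 + 2*25) + (238 - 1*36)*38 = (-10 + 50) + (238 - 36)*38 = 40 + 202*38 = 40 + 7676 = 7716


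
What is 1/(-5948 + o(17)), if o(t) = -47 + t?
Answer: -1/5978 ≈ -0.00016728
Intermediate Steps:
1/(-5948 + o(17)) = 1/(-5948 + (-47 + 17)) = 1/(-5948 - 30) = 1/(-5978) = -1/5978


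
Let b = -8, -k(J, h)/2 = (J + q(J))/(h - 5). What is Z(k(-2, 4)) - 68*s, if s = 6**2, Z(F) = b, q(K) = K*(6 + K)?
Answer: -2456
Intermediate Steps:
k(J, h) = -2*(J + J*(6 + J))/(-5 + h) (k(J, h) = -2*(J + J*(6 + J))/(h - 5) = -2*(J + J*(6 + J))/(-5 + h))
Z(F) = -8
s = 36
Z(k(-2, 4)) - 68*s = -8 - 68*36 = -8 - 2448 = -2456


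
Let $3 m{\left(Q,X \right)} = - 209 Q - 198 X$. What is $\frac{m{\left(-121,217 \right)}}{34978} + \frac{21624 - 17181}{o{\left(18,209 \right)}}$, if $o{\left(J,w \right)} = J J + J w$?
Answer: $\frac{10944265}{11910009} \approx 0.91891$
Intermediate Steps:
$o{\left(J,w \right)} = J^{2} + J w$
$m{\left(Q,X \right)} = - 66 X - \frac{209 Q}{3}$ ($m{\left(Q,X \right)} = \frac{- 209 Q - 198 X}{3} = - 66 X - \frac{209 Q}{3}$)
$\frac{m{\left(-121,217 \right)}}{34978} + \frac{21624 - 17181}{o{\left(18,209 \right)}} = \frac{\left(-66\right) 217 - - \frac{25289}{3}}{34978} + \frac{21624 - 17181}{18 \left(18 + 209\right)} = \left(-14322 + \frac{25289}{3}\right) \frac{1}{34978} + \frac{4443}{18 \cdot 227} = \left(- \frac{17677}{3}\right) \frac{1}{34978} + \frac{4443}{4086} = - \frac{17677}{104934} + 4443 \cdot \frac{1}{4086} = - \frac{17677}{104934} + \frac{1481}{1362} = \frac{10944265}{11910009}$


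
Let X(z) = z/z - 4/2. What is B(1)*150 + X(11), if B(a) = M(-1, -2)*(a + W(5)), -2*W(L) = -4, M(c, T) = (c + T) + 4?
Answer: 449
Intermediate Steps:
M(c, T) = 4 + T + c (M(c, T) = (T + c) + 4 = 4 + T + c)
W(L) = 2 (W(L) = -½*(-4) = 2)
X(z) = -1 (X(z) = 1 - 4*½ = 1 - 2 = -1)
B(a) = 2 + a (B(a) = (4 - 2 - 1)*(a + 2) = 1*(2 + a) = 2 + a)
B(1)*150 + X(11) = (2 + 1)*150 - 1 = 3*150 - 1 = 450 - 1 = 449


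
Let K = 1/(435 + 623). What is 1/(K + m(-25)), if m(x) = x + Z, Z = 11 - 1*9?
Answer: -1058/24333 ≈ -0.043480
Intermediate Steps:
K = 1/1058 ≈ 0.00094518
Z = 2 (Z = 11 - 9 = 2)
m(x) = 2 + x (m(x) = x + 2 = 2 + x)
1/(K + m(-25)) = 1/(1/1058 + (2 - 25)) = 1/(1/1058 - 23) = 1/(-24333/1058) = -1058/24333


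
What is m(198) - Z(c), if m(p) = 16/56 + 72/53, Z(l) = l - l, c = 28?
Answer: 610/371 ≈ 1.6442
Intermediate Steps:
Z(l) = 0
m(p) = 610/371 (m(p) = 16*(1/56) + 72*(1/53) = 2/7 + 72/53 = 610/371)
m(198) - Z(c) = 610/371 - 1*0 = 610/371 + 0 = 610/371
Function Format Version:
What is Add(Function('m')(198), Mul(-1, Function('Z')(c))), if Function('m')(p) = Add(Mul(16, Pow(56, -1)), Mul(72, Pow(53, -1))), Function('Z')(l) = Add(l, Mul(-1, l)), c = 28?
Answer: Rational(610, 371) ≈ 1.6442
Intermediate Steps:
Function('Z')(l) = 0
Function('m')(p) = Rational(610, 371) (Function('m')(p) = Add(Mul(16, Rational(1, 56)), Mul(72, Rational(1, 53))) = Add(Rational(2, 7), Rational(72, 53)) = Rational(610, 371))
Add(Function('m')(198), Mul(-1, Function('Z')(c))) = Add(Rational(610, 371), Mul(-1, 0)) = Add(Rational(610, 371), 0) = Rational(610, 371)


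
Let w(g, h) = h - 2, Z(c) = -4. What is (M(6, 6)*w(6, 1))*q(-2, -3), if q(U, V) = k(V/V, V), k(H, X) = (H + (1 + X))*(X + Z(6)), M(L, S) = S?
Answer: -42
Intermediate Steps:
k(H, X) = (-4 + X)*(1 + H + X) (k(H, X) = (H + (1 + X))*(X - 4) = (1 + H + X)*(-4 + X) = (-4 + X)*(1 + H + X))
q(U, V) = -8 + V**2 - 2*V (q(U, V) = -4 + V**2 - 4*V/V - 3*V + (V/V)*V = -4 + V**2 - 4*1 - 3*V + 1*V = -4 + V**2 - 4 - 3*V + V = -8 + V**2 - 2*V)
w(g, h) = -2 + h
(M(6, 6)*w(6, 1))*q(-2, -3) = (6*(-2 + 1))*(-8 + (-3)**2 - 2*(-3)) = (6*(-1))*(-8 + 9 + 6) = -6*7 = -42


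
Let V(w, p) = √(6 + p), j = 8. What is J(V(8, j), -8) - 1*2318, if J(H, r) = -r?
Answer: -2310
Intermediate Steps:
J(V(8, j), -8) - 1*2318 = -1*(-8) - 1*2318 = 8 - 2318 = -2310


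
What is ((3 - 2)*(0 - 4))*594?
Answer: -2376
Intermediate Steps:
((3 - 2)*(0 - 4))*594 = (1*(-4))*594 = -4*594 = -2376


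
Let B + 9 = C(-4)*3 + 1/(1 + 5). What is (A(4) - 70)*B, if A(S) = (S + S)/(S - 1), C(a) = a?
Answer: 12625/9 ≈ 1402.8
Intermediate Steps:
A(S) = 2*S/(-1 + S) (A(S) = (2*S)/(-1 + S) = 2*S/(-1 + S))
B = -125/6 (B = -9 + (-4*3 + 1/(1 + 5)) = -9 + (-12 + 1/6) = -9 + (-12 + ⅙) = -9 - 71/6 = -125/6 ≈ -20.833)
(A(4) - 70)*B = (2*4/(-1 + 4) - 70)*(-125/6) = (2*4/3 - 70)*(-125/6) = (2*4*(⅓) - 70)*(-125/6) = (8/3 - 70)*(-125/6) = -202/3*(-125/6) = 12625/9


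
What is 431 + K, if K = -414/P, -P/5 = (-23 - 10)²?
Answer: 260801/605 ≈ 431.08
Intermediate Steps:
P = -5445 (P = -5*(-23 - 10)² = -5*(-33)² = -5*1089 = -5445)
K = 46/605 (K = -414/(-5445) = -414*(-1/5445) = 46/605 ≈ 0.076033)
431 + K = 431 + 46/605 = 260801/605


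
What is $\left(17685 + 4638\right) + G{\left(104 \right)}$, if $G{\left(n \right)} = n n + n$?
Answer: $33243$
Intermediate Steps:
$G{\left(n \right)} = n + n^{2}$ ($G{\left(n \right)} = n^{2} + n = n + n^{2}$)
$\left(17685 + 4638\right) + G{\left(104 \right)} = \left(17685 + 4638\right) + 104 \left(1 + 104\right) = 22323 + 104 \cdot 105 = 22323 + 10920 = 33243$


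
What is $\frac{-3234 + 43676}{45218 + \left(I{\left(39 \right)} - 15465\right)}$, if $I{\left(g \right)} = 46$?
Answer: $\frac{40442}{29799} \approx 1.3572$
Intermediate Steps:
$\frac{-3234 + 43676}{45218 + \left(I{\left(39 \right)} - 15465\right)} = \frac{-3234 + 43676}{45218 + \left(46 - 15465\right)} = \frac{40442}{45218 + \left(46 - 15465\right)} = \frac{40442}{45218 - 15419} = \frac{40442}{29799}$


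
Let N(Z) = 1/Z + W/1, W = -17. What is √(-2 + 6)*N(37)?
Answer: -1256/37 ≈ -33.946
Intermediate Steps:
N(Z) = -17 + 1/Z (N(Z) = 1/Z - 17/1 = 1/Z - 17*1 = 1/Z - 17 = -17 + 1/Z)
√(-2 + 6)*N(37) = √(-2 + 6)*(-17 + 1/37) = √4*(-17 + 1/37) = 2*(-628/37) = -1256/37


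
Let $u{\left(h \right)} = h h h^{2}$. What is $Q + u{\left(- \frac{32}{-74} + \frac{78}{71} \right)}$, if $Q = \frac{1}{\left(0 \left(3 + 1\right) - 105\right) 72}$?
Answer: $\frac{1978242852011580719}{360049395948285960} \approx 5.4944$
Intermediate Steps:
$u{\left(h \right)} = h^{4}$ ($u{\left(h \right)} = h^{2} h^{2} = h^{4}$)
$Q = - \frac{1}{7560}$ ($Q = \frac{1}{\left(0 \cdot 4 - 105\right) 72} = \frac{1}{\left(0 - 105\right) 72} = \frac{1}{\left(-105\right) 72} = \frac{1}{-7560} = - \frac{1}{7560} \approx -0.00013228$)
$Q + u{\left(- \frac{32}{-74} + \frac{78}{71} \right)} = - \frac{1}{7560} + \left(- \frac{32}{-74} + \frac{78}{71}\right)^{4} = - \frac{1}{7560} + \left(\left(-32\right) \left(- \frac{1}{74}\right) + 78 \cdot \frac{1}{71}\right)^{4} = - \frac{1}{7560} + \left(\frac{16}{37} + \frac{78}{71}\right)^{4} = - \frac{1}{7560} + \left(\frac{4022}{2627}\right)^{4} = - \frac{1}{7560} + \frac{261678634602256}{47625581474641} = \frac{1978242852011580719}{360049395948285960}$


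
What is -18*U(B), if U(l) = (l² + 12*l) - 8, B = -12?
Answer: 144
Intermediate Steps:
U(l) = -8 + l² + 12*l
-18*U(B) = -18*(-8 + (-12)² + 12*(-12)) = -18*(-8 + 144 - 144) = -18*(-8) = 144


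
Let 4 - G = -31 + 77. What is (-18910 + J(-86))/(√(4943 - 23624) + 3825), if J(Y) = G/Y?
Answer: -1036713975/209973386 + 813109*I*√18681/629920158 ≈ -4.9374 + 0.17643*I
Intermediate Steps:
G = -42 (G = 4 - (-31 + 77) = 4 - 1*46 = 4 - 46 = -42)
J(Y) = -42/Y
(-18910 + J(-86))/(√(4943 - 23624) + 3825) = (-18910 - 42/(-86))/(√(4943 - 23624) + 3825) = (-18910 - 42*(-1/86))/(√(-18681) + 3825) = (-18910 + 21/43)/(I*√18681 + 3825) = -813109/(43*(3825 + I*√18681))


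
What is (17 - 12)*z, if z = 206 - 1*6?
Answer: 1000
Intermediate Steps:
z = 200 (z = 206 - 6 = 200)
(17 - 12)*z = (17 - 12)*200 = 5*200 = 1000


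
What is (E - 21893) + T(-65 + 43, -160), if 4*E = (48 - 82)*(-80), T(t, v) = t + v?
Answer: -21395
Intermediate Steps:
E = 680 (E = ((48 - 82)*(-80))/4 = (-34*(-80))/4 = (¼)*2720 = 680)
(E - 21893) + T(-65 + 43, -160) = (680 - 21893) + ((-65 + 43) - 160) = -21213 + (-22 - 160) = -21213 - 182 = -21395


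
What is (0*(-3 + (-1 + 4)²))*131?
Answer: 0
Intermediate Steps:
(0*(-3 + (-1 + 4)²))*131 = (0*(-3 + 3²))*131 = (0*(-3 + 9))*131 = (0*6)*131 = 0*131 = 0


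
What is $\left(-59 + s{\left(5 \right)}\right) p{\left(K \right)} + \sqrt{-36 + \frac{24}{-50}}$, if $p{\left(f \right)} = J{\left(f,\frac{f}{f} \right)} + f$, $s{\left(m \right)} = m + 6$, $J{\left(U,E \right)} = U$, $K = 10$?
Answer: $-960 + \frac{4 i \sqrt{57}}{5} \approx -960.0 + 6.0399 i$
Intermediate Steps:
$s{\left(m \right)} = 6 + m$
$p{\left(f \right)} = 2 f$ ($p{\left(f \right)} = f + f = 2 f$)
$\left(-59 + s{\left(5 \right)}\right) p{\left(K \right)} + \sqrt{-36 + \frac{24}{-50}} = \left(-59 + \left(6 + 5\right)\right) 2 \cdot 10 + \sqrt{-36 + \frac{24}{-50}} = \left(-59 + 11\right) 20 + \sqrt{-36 + 24 \left(- \frac{1}{50}\right)} = \left(-48\right) 20 + \sqrt{-36 - \frac{12}{25}} = -960 + \sqrt{- \frac{912}{25}} = -960 + \frac{4 i \sqrt{57}}{5}$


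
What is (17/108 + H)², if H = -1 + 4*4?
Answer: 2679769/11664 ≈ 229.75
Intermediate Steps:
H = 15 (H = -1 + 16 = 15)
(17/108 + H)² = (17/108 + 15)² = (1637/108)² = 2679769/11664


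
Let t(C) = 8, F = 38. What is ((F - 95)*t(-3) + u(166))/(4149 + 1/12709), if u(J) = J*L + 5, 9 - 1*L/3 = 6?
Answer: 1893641/7532806 ≈ 0.25139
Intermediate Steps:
L = 9 (L = 27 - 3*6 = 27 - 18 = 9)
u(J) = 5 + 9*J (u(J) = J*9 + 5 = 9*J + 5 = 5 + 9*J)
((F - 95)*t(-3) + u(166))/(4149 + 1/12709) = ((38 - 95)*8 + (5 + 9*166))/(4149 + 1/12709) = (-57*8 + (5 + 1494))/(4149 + 1/12709) = (-456 + 1499)/(52729642/12709) = 1043*(12709/52729642) = 1893641/7532806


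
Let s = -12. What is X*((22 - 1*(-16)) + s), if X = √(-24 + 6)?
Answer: 78*I*√2 ≈ 110.31*I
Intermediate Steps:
X = 3*I*√2 (X = √(-18) = 3*I*√2 ≈ 4.2426*I)
X*((22 - 1*(-16)) + s) = (3*I*√2)*((22 - 1*(-16)) - 12) = (3*I*√2)*((22 + 16) - 12) = (3*I*√2)*(38 - 12) = (3*I*√2)*26 = 78*I*√2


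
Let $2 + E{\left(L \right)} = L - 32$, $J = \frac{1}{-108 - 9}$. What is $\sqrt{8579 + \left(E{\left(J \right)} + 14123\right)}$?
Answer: $\frac{\sqrt{34478015}}{39} \approx 150.56$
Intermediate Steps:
$J = - \frac{1}{117}$ ($J = \frac{1}{-117} = - \frac{1}{117} \approx -0.008547$)
$E{\left(L \right)} = -34 + L$ ($E{\left(L \right)} = -2 + \left(L - 32\right) = -2 + \left(-32 + L\right) = -34 + L$)
$\sqrt{8579 + \left(E{\left(J \right)} + 14123\right)} = \sqrt{8579 + \left(\left(-34 - \frac{1}{117}\right) + 14123\right)} = \sqrt{8579 + \left(- \frac{3979}{117} + 14123\right)} = \sqrt{8579 + \frac{1648412}{117}} = \sqrt{\frac{2652155}{117}} = \frac{\sqrt{34478015}}{39}$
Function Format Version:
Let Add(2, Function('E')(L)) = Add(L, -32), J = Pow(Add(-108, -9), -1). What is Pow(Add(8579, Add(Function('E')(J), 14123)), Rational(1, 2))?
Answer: Mul(Rational(1, 39), Pow(34478015, Rational(1, 2))) ≈ 150.56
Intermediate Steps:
J = Rational(-1, 117) (J = Pow(-117, -1) = Rational(-1, 117) ≈ -0.0085470)
Function('E')(L) = Add(-34, L) (Function('E')(L) = Add(-2, Add(L, -32)) = Add(-2, Add(-32, L)) = Add(-34, L))
Pow(Add(8579, Add(Function('E')(J), 14123)), Rational(1, 2)) = Pow(Add(8579, Add(Add(-34, Rational(-1, 117)), 14123)), Rational(1, 2)) = Pow(Add(8579, Add(Rational(-3979, 117), 14123)), Rational(1, 2)) = Pow(Add(8579, Rational(1648412, 117)), Rational(1, 2)) = Pow(Rational(2652155, 117), Rational(1, 2)) = Mul(Rational(1, 39), Pow(34478015, Rational(1, 2)))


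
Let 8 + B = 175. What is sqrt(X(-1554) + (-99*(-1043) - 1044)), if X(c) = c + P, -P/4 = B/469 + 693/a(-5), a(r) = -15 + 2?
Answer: sqrt(3749711744779)/6097 ≈ 317.60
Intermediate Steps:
B = 167 (B = -8 + 175 = 167)
a(r) = -13
P = 1291384/6097 (P = -4*(167/469 + 693/(-13)) = -4*(167*(1/469) + 693*(-1/13)) = -4*(167/469 - 693/13) = -4*(-322846/6097) = 1291384/6097 ≈ 211.81)
X(c) = 1291384/6097 + c (X(c) = c + 1291384/6097 = 1291384/6097 + c)
sqrt(X(-1554) + (-99*(-1043) - 1044)) = sqrt((1291384/6097 - 1554) + (-99*(-1043) - 1044)) = sqrt(-8183354/6097 + (103257 - 1044)) = sqrt(-8183354/6097 + 102213) = sqrt(615009307/6097) = sqrt(3749711744779)/6097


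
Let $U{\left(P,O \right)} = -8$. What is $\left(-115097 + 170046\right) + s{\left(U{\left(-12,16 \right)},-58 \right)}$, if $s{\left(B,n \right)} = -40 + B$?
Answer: $54901$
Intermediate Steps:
$\left(-115097 + 170046\right) + s{\left(U{\left(-12,16 \right)},-58 \right)} = \left(-115097 + 170046\right) - 48 = 54949 - 48 = 54901$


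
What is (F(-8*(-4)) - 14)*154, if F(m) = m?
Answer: 2772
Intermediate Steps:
(F(-8*(-4)) - 14)*154 = (-8*(-4) - 14)*154 = (32 - 14)*154 = 18*154 = 2772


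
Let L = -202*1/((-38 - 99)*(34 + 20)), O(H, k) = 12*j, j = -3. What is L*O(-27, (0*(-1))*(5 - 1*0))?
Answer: -404/411 ≈ -0.98297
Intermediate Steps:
O(H, k) = -36 (O(H, k) = 12*(-3) = -36)
L = 101/3699 (L = -202/(54*(-137)) = -202/(-7398) = -202*(-1/7398) = 101/3699 ≈ 0.027305)
L*O(-27, (0*(-1))*(5 - 1*0)) = (101/3699)*(-36) = -404/411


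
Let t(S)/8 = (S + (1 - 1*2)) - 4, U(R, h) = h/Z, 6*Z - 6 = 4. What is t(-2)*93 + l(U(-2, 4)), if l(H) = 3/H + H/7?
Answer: -728897/140 ≈ -5206.4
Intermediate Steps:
Z = 5/3 (Z = 1 + (1/6)*4 = 1 + 2/3 = 5/3 ≈ 1.6667)
U(R, h) = 3*h/5 (U(R, h) = h/(5/3) = h*(3/5) = 3*h/5)
t(S) = -40 + 8*S (t(S) = 8*((S + (1 - 1*2)) - 4) = 8*((S + (1 - 2)) - 4) = 8*((S - 1) - 4) = 8*((-1 + S) - 4) = 8*(-5 + S) = -40 + 8*S)
l(H) = 3/H + H/7 (l(H) = 3/H + H*(1/7) = 3/H + H/7)
t(-2)*93 + l(U(-2, 4)) = (-40 + 8*(-2))*93 + (3/(((3/5)*4)) + ((3/5)*4)/7) = (-40 - 16)*93 + (3/(12/5) + (1/7)*(12/5)) = -56*93 + (3*(5/12) + 12/35) = -5208 + (5/4 + 12/35) = -5208 + 223/140 = -728897/140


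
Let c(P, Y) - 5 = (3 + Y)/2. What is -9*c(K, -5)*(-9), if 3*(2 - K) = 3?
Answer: 324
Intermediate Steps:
K = 1 (K = 2 - ⅓*3 = 2 - 1 = 1)
c(P, Y) = 13/2 + Y/2 (c(P, Y) = 5 + (3 + Y)/2 = 5 + (3 + Y)*(½) = 5 + (3/2 + Y/2) = 13/2 + Y/2)
-9*c(K, -5)*(-9) = -9*(13/2 + (½)*(-5))*(-9) = -9*(13/2 - 5/2)*(-9) = -9*4*(-9) = -36*(-9) = 324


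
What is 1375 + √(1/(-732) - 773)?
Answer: 1375 + I*√103548171/366 ≈ 1375.0 + 27.803*I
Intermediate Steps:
1375 + √(1/(-732) - 773) = 1375 + √(-1/732 - 773) = 1375 + √(-565837/732) = 1375 + I*√103548171/366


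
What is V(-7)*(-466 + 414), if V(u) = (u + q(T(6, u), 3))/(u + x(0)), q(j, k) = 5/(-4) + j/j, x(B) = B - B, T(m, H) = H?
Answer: -377/7 ≈ -53.857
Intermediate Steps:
x(B) = 0
q(j, k) = -¼ (q(j, k) = 5*(-¼) + 1 = -5/4 + 1 = -¼)
V(u) = (-¼ + u)/u (V(u) = (u - ¼)/(u + 0) = (-¼ + u)/u)
V(-7)*(-466 + 414) = ((-¼ - 7)/(-7))*(-466 + 414) = -⅐*(-29/4)*(-52) = (29/28)*(-52) = -377/7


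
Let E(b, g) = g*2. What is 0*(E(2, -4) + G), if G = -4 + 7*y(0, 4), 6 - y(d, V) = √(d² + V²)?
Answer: 0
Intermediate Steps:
y(d, V) = 6 - √(V² + d²) (y(d, V) = 6 - √(d² + V²) = 6 - √(V² + d²))
G = 10 (G = -4 + 7*(6 - √(4² + 0²)) = -4 + 7*(6 - √(16 + 0)) = -4 + 7*(6 - √16) = -4 + 7*(6 - 1*4) = -4 + 7*(6 - 4) = -4 + 7*2 = -4 + 14 = 10)
E(b, g) = 2*g
0*(E(2, -4) + G) = 0*(2*(-4) + 10) = 0*(-8 + 10) = 0*2 = 0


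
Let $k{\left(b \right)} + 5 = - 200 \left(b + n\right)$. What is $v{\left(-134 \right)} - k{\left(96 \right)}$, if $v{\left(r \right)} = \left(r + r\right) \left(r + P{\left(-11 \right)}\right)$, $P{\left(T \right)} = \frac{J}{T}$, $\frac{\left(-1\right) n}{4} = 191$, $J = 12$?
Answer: $- \frac{1071297}{11} \approx -97391.0$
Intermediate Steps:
$n = -764$ ($n = \left(-4\right) 191 = -764$)
$P{\left(T \right)} = \frac{12}{T}$
$k{\left(b \right)} = 152795 - 200 b$ ($k{\left(b \right)} = -5 - 200 \left(b - 764\right) = -5 - 200 \left(-764 + b\right) = -5 - \left(-152800 + 200 b\right) = 152795 - 200 b$)
$v{\left(r \right)} = 2 r \left(- \frac{12}{11} + r\right)$ ($v{\left(r \right)} = \left(r + r\right) \left(r + \frac{12}{-11}\right) = 2 r \left(r + 12 \left(- \frac{1}{11}\right)\right) = 2 r \left(r - \frac{12}{11}\right) = 2 r \left(- \frac{12}{11} + r\right)$)
$v{\left(-134 \right)} - k{\left(96 \right)} = \frac{2}{11} \left(-134\right) \left(-12 + 11 \left(-134\right)\right) - \left(152795 - 19200\right) = \frac{2}{11} \left(-134\right) \left(-12 - 1474\right) - \left(152795 - 19200\right) = \frac{2}{11} \left(-134\right) \left(-1486\right) - 133595 = \frac{398248}{11} - 133595 = - \frac{1071297}{11}$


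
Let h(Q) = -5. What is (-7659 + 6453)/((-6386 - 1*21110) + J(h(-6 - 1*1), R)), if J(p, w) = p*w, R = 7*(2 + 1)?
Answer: 1206/27601 ≈ 0.043694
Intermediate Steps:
R = 21 (R = 7*3 = 21)
(-7659 + 6453)/((-6386 - 1*21110) + J(h(-6 - 1*1), R)) = (-7659 + 6453)/((-6386 - 1*21110) - 5*21) = -1206/((-6386 - 21110) - 105) = -1206/(-27496 - 105) = -1206/(-27601) = -1206*(-1/27601) = 1206/27601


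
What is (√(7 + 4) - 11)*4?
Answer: -44 + 4*√11 ≈ -30.733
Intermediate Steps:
(√(7 + 4) - 11)*4 = (√11 - 11)*4 = (-11 + √11)*4 = -44 + 4*√11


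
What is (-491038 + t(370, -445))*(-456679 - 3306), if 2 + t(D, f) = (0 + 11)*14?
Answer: 225800196710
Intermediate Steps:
t(D, f) = 152 (t(D, f) = -2 + (0 + 11)*14 = -2 + 11*14 = -2 + 154 = 152)
(-491038 + t(370, -445))*(-456679 - 3306) = (-491038 + 152)*(-456679 - 3306) = -490886*(-459985) = 225800196710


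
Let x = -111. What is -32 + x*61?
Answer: -6803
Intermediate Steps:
-32 + x*61 = -32 - 111*61 = -32 - 6771 = -6803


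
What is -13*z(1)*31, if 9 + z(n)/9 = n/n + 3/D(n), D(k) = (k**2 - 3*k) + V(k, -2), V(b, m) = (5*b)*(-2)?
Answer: 119691/4 ≈ 29923.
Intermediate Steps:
V(b, m) = -10*b
D(k) = k**2 - 13*k (D(k) = (k**2 - 3*k) - 10*k = k**2 - 13*k)
z(n) = -72 + 27/(n*(-13 + n)) (z(n) = -81 + 9*(n/n + 3/((n*(-13 + n)))) = -81 + 9*(1 + 3*(1/(n*(-13 + n)))) = -81 + 9*(1 + 3/(n*(-13 + n))) = -81 + (9 + 27/(n*(-13 + n))) = -72 + 27/(n*(-13 + n)))
-13*z(1)*31 = -117*(3 - 8*1**2 + 104*1)/(1*(-13 + 1))*31 = -117*(3 - 8*1 + 104)/(-12)*31 = -117*(-1)*(3 - 8 + 104)/12*31 = -117*(-1)*99/12*31 = -13*(-297/4)*31 = (3861/4)*31 = 119691/4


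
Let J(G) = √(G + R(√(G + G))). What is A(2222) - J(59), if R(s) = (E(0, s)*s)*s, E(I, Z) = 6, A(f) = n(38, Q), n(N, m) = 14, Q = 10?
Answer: 14 - √767 ≈ -13.695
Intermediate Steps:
A(f) = 14
R(s) = 6*s² (R(s) = (6*s)*s = 6*s²)
J(G) = √13*√G (J(G) = √(G + 6*(√(G + G))²) = √(G + 6*(√(2*G))²) = √(G + 6*(√2*√G)²) = √(G + 6*(2*G)) = √(G + 12*G) = √(13*G) = √13*√G)
A(2222) - J(59) = 14 - √13*√59 = 14 - √767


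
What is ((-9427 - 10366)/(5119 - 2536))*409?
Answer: -8095337/2583 ≈ -3134.1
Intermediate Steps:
((-9427 - 10366)/(5119 - 2536))*409 = -19793/2583*409 = -8095337/2583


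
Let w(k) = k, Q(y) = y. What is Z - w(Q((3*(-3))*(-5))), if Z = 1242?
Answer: 1197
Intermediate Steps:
Z - w(Q((3*(-3))*(-5))) = 1242 - 3*(-3)*(-5) = 1242 - (-9)*(-5) = 1242 - 1*45 = 1242 - 45 = 1197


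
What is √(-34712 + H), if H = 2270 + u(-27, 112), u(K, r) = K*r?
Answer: I*√35466 ≈ 188.32*I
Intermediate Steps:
H = -754 (H = 2270 - 27*112 = 2270 - 3024 = -754)
√(-34712 + H) = √(-34712 - 754) = √(-35466) = I*√35466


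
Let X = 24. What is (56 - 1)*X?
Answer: 1320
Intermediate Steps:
(56 - 1)*X = (56 - 1)*24 = 55*24 = 1320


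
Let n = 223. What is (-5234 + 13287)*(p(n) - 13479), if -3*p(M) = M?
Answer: -327434980/3 ≈ -1.0914e+8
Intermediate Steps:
p(M) = -M/3
(-5234 + 13287)*(p(n) - 13479) = (-5234 + 13287)*(-⅓*223 - 13479) = 8053*(-223/3 - 13479) = 8053*(-40660/3) = -327434980/3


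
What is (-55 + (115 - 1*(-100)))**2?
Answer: 25600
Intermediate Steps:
(-55 + (115 - 1*(-100)))**2 = (-55 + (115 + 100))**2 = (-55 + 215)**2 = 160**2 = 25600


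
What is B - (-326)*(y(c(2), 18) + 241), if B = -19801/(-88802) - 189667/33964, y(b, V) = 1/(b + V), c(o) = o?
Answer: 84640584255023/1077168260 ≈ 78577.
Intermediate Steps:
y(b, V) = 1/(V + b)
B = -1155020555/215433652 (B = -19801*(-1/88802) - 189667*1/33964 = 19801/88802 - 189667/33964 = -1155020555/215433652 ≈ -5.3614)
B - (-326)*(y(c(2), 18) + 241) = -1155020555/215433652 - (-326)*(1/(18 + 2) + 241) = -1155020555/215433652 - (-326)*(1/20 + 241) = -1155020555/215433652 - (-326)*4821/20 = -1155020555/215433652 - 1*(-785823/10) = -1155020555/215433652 + 785823/10 = 84640584255023/1077168260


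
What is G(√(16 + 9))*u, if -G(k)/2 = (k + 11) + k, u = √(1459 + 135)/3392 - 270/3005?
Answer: 2268/601 - 21*√1594/1696 ≈ 3.2794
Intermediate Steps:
u = -54/601 + √1594/3392 (u = √1594*(1/3392) - 270*1/3005 = √1594/3392 - 54/601 = -54/601 + √1594/3392 ≈ -0.078080)
G(k) = -22 - 4*k (G(k) = -2*((k + 11) + k) = -2*((11 + k) + k) = -2*(11 + 2*k) = -22 - 4*k)
G(√(16 + 9))*u = (-22 - 4*√(16 + 9))*(-54/601 + √1594/3392) = (-22 - 4*√25)*(-54/601 + √1594/3392) = (-22 - 4*5)*(-54/601 + √1594/3392) = (-22 - 20)*(-54/601 + √1594/3392) = -42*(-54/601 + √1594/3392) = 2268/601 - 21*√1594/1696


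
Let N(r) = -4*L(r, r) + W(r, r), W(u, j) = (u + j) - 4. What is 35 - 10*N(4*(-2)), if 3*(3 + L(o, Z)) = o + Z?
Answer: -295/3 ≈ -98.333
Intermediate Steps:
L(o, Z) = -3 + Z/3 + o/3 (L(o, Z) = -3 + (o + Z)/3 = -3 + (Z + o)/3 = -3 + (Z/3 + o/3) = -3 + Z/3 + o/3)
W(u, j) = -4 + j + u (W(u, j) = (j + u) - 4 = -4 + j + u)
N(r) = 8 - 2*r/3 (N(r) = -4*(-3 + r/3 + r/3) + (-4 + r + r) = -4*(-3 + 2*r/3) + (-4 + 2*r) = (12 - 8*r/3) + (-4 + 2*r) = 8 - 2*r/3)
35 - 10*N(4*(-2)) = 35 - 10*(8 - 8*(-2)/3) = 35 - 10*(8 - ⅔*(-8)) = 35 - 10*(8 + 16/3) = 35 - 10*40/3 = 35 - 400/3 = -295/3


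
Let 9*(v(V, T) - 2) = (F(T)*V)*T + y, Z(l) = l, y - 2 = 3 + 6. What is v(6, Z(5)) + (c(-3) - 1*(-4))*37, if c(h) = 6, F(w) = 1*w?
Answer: 3509/9 ≈ 389.89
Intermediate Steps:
F(w) = w
y = 11 (y = 2 + (3 + 6) = 2 + 9 = 11)
v(V, T) = 29/9 + V*T**2/9 (v(V, T) = 2 + ((T*V)*T + 11)/9 = 2 + (V*T**2 + 11)/9 = 2 + (11 + V*T**2)/9 = 2 + (11/9 + V*T**2/9) = 29/9 + V*T**2/9)
v(6, Z(5)) + (c(-3) - 1*(-4))*37 = (29/9 + (1/9)*6*5**2) + (6 - 1*(-4))*37 = (29/9 + (1/9)*6*25) + (6 + 4)*37 = (29/9 + 50/3) + 10*37 = 179/9 + 370 = 3509/9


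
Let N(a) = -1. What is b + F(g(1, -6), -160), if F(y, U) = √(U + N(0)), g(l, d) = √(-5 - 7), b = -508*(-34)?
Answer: 17272 + I*√161 ≈ 17272.0 + 12.689*I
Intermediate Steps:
b = 17272
g(l, d) = 2*I*√3 (g(l, d) = √(-12) = 2*I*√3)
F(y, U) = √(-1 + U) (F(y, U) = √(U - 1) = √(-1 + U))
b + F(g(1, -6), -160) = 17272 + √(-1 - 160) = 17272 + √(-161) = 17272 + I*√161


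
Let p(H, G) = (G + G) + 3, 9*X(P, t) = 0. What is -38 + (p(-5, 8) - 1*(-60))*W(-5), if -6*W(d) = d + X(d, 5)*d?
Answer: 167/6 ≈ 27.833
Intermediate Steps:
X(P, t) = 0 (X(P, t) = (⅑)*0 = 0)
p(H, G) = 3 + 2*G (p(H, G) = 2*G + 3 = 3 + 2*G)
W(d) = -d/6 (W(d) = -(d + 0*d)/6 = -(d + 0)/6 = -d/6)
-38 + (p(-5, 8) - 1*(-60))*W(-5) = -38 + ((3 + 2*8) - 1*(-60))*(-⅙*(-5)) = -38 + ((3 + 16) + 60)*(⅚) = -38 + (19 + 60)*(⅚) = -38 + 79*(⅚) = -38 + 395/6 = 167/6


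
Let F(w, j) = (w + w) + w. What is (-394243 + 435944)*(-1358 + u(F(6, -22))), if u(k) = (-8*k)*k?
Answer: -164718950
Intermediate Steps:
F(w, j) = 3*w (F(w, j) = 2*w + w = 3*w)
u(k) = -8*k²
(-394243 + 435944)*(-1358 + u(F(6, -22))) = (-394243 + 435944)*(-1358 - 8*(3*6)²) = 41701*(-1358 - 8*18²) = 41701*(-1358 - 8*324) = 41701*(-1358 - 2592) = 41701*(-3950) = -164718950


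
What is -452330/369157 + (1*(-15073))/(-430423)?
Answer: -189128932129/158893663411 ≈ -1.1903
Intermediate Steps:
-452330/369157 + (1*(-15073))/(-430423) = -452330*1/369157 - 15073*(-1/430423) = -452330/369157 + 15073/430423 = -189128932129/158893663411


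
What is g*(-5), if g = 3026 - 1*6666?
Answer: 18200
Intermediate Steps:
g = -3640 (g = 3026 - 6666 = -3640)
g*(-5) = -3640*(-5) = 18200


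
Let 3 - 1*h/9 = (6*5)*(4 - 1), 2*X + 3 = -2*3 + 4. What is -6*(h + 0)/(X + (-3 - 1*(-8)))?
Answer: 9396/5 ≈ 1879.2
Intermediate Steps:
X = -5/2 (X = -3/2 + (-2*3 + 4)/2 = -3/2 + (-6 + 4)/2 = -3/2 + (½)*(-2) = -3/2 - 1 = -5/2 ≈ -2.5000)
h = -783 (h = 27 - 9*6*5*(4 - 1) = 27 - 270*3 = 27 - 9*90 = 27 - 810 = -783)
-6*(h + 0)/(X + (-3 - 1*(-8))) = -6*(-783 + 0)/(-5/2 + (-3 - 1*(-8))) = -(-4698)/(-5/2 + (-3 + 8)) = -(-4698)/(-5/2 + 5) = -(-4698)/5/2 = -(-4698)*2/5 = -6*(-1566/5) = 9396/5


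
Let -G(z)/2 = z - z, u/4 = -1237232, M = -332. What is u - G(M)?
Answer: -4948928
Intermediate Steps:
u = -4948928 (u = 4*(-1237232) = -4948928)
G(z) = 0 (G(z) = -2*(z - z) = -2*0 = 0)
u - G(M) = -4948928 - 1*0 = -4948928 + 0 = -4948928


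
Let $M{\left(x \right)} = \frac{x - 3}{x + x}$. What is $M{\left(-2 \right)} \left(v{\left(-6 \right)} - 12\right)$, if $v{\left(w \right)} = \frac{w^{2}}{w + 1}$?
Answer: $-24$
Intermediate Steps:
$v{\left(w \right)} = \frac{w^{2}}{1 + w}$
$M{\left(x \right)} = \frac{-3 + x}{2 x}$
$M{\left(-2 \right)} \left(v{\left(-6 \right)} - 12\right) = \frac{-3 - 2}{2 \left(-2\right)} \left(\frac{\left(-6\right)^{2}}{1 - 6} - 12\right) = \frac{1}{2} \left(- \frac{1}{2}\right) \left(-5\right) \left(\frac{36}{-5} - 12\right) = \frac{5 \left(36 \left(- \frac{1}{5}\right) - 12\right)}{4} = \frac{5 \left(- \frac{36}{5} - 12\right)}{4} = \frac{5}{4} \left(- \frac{96}{5}\right) = -24$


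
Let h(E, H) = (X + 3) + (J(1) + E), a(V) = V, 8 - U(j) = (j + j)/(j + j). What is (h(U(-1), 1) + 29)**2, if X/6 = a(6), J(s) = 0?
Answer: 5625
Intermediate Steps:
U(j) = 7 (U(j) = 8 - (j + j)/(j + j) = 8 - 2*j/(2*j) = 8 - 2*j*1/(2*j) = 8 - 1*1 = 8 - 1 = 7)
X = 36 (X = 6*6 = 36)
h(E, H) = 39 + E (h(E, H) = (36 + 3) + (0 + E) = 39 + E)
(h(U(-1), 1) + 29)**2 = ((39 + 7) + 29)**2 = (46 + 29)**2 = 75**2 = 5625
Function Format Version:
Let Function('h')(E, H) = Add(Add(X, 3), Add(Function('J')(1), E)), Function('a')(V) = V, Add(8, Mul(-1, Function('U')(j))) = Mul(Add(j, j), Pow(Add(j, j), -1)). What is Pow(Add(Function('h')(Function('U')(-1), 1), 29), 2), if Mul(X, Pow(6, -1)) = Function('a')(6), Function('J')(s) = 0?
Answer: 5625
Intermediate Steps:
Function('U')(j) = 7 (Function('U')(j) = Add(8, Mul(-1, Mul(Add(j, j), Pow(Add(j, j), -1)))) = Add(8, Mul(-1, Mul(Mul(2, j), Pow(Mul(2, j), -1)))) = Add(8, Mul(-1, Mul(Mul(2, j), Mul(Rational(1, 2), Pow(j, -1))))) = Add(8, Mul(-1, 1)) = Add(8, -1) = 7)
X = 36 (X = Mul(6, 6) = 36)
Function('h')(E, H) = Add(39, E) (Function('h')(E, H) = Add(Add(36, 3), Add(0, E)) = Add(39, E))
Pow(Add(Function('h')(Function('U')(-1), 1), 29), 2) = Pow(Add(Add(39, 7), 29), 2) = Pow(Add(46, 29), 2) = Pow(75, 2) = 5625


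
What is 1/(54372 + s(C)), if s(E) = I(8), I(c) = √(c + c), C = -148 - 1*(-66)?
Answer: 1/54376 ≈ 1.8390e-5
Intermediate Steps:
C = -82 (C = -148 + 66 = -82)
I(c) = √2*√c (I(c) = √(2*c) = √2*√c)
s(E) = 4 (s(E) = √2*√8 = √2*(2*√2) = 4)
1/(54372 + s(C)) = 1/(54372 + 4) = 1/54376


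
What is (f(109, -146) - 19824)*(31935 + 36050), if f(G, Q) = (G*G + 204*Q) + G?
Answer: -2557459730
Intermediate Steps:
f(G, Q) = G + G² + 204*Q (f(G, Q) = (G² + 204*Q) + G = G + G² + 204*Q)
(f(109, -146) - 19824)*(31935 + 36050) = ((109 + 109² + 204*(-146)) - 19824)*(31935 + 36050) = ((109 + 11881 - 29784) - 19824)*67985 = (-17794 - 19824)*67985 = -37618*67985 = -2557459730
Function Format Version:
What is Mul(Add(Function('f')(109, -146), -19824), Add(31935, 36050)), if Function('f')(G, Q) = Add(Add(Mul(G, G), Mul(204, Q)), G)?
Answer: -2557459730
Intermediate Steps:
Function('f')(G, Q) = Add(G, Pow(G, 2), Mul(204, Q)) (Function('f')(G, Q) = Add(Add(Pow(G, 2), Mul(204, Q)), G) = Add(G, Pow(G, 2), Mul(204, Q)))
Mul(Add(Function('f')(109, -146), -19824), Add(31935, 36050)) = Mul(Add(Add(109, Pow(109, 2), Mul(204, -146)), -19824), Add(31935, 36050)) = Mul(Add(Add(109, 11881, -29784), -19824), 67985) = Mul(Add(-17794, -19824), 67985) = Mul(-37618, 67985) = -2557459730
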